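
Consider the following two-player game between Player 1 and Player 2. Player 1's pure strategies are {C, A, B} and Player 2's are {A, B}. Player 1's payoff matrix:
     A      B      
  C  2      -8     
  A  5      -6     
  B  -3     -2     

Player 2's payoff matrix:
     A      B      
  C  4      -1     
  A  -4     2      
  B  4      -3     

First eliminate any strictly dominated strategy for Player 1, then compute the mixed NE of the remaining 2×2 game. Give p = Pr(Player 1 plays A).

p = 7/13

Player 1's strategy C is strictly dominated by A: 5 > 2 and -6 > -8. Eliminate C.
Player 2's indifference between A and B determines Player 1's mixing probability p:
  Player 2's payoff from A: p·(-4) + (1−p)·4 = -8p + 4
  Player 2's payoff from B: p·2 + (1−p)·(-3) = 5p - 3
  -8p + 4 = 5p - 3  ⇒  -13p = -7  ⇒  p = 7/13.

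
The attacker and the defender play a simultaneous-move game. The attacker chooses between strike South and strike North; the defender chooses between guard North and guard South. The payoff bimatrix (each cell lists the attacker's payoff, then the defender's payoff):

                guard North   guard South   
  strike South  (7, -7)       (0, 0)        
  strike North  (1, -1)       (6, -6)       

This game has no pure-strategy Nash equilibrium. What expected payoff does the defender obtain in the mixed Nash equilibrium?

The defender's indifference between guard North and guard South determines the attacker's mixing probability p:
  the defender's payoff to guard North: p·(-7) + (1−p)·(-1) = -6p - 1
  the defender's payoff to guard South: p·0 + (1−p)·(-6) = 6p - 6
  -6p - 1 = 6p - 6  ⇒  -12p = -5  ⇒  p = 5/12.
At equilibrium the defender is indifferent across columns, so the defender's payoff equals the payoff from guard North: (5/12)·(-7) + (7/12)·(-1) = -7/2.

-7/2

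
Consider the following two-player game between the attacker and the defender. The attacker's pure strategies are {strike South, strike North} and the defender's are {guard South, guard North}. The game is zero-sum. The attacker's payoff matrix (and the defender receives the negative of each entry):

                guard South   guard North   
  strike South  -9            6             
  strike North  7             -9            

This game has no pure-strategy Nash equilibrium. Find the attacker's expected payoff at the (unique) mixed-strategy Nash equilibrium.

The attacker's indifference between strike South and strike North determines the defender's mixing probability q:
  the attacker's expected payoff from strike South: q·(-9) + (1−q)·6 = -15q + 6
  the attacker's expected payoff from strike North: q·7 + (1−q)·(-9) = 16q - 9
  -15q + 6 = 16q - 9  ⇒  -31q = -15  ⇒  q = 15/31.
At equilibrium the attacker is indifferent across rows, so the attacker's payoff equals the payoff from strike South: (15/31)·(-9) + (16/31)·6 = -39/31.

-39/31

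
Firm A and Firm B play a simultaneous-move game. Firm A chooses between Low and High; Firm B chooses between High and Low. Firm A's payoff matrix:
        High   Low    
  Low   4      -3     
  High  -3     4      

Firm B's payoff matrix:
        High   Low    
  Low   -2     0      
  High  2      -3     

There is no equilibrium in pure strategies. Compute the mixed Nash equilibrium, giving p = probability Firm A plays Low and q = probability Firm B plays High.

In a mixed equilibrium Firm B is indifferent between High and Low; this condition fixes p.
  Firm B's payoff to High: p·(-2) + (1−p)·2 = -4p + 2
  Firm B's payoff to Low: p·0 + (1−p)·(-3) = 3p - 3
  -4p + 2 = 3p - 3  ⇒  -7p = -5  ⇒  p = 5/7.
For Firm A to be willing to mix, Firm A must be indifferent between Low and High, which pins down Firm B's mix.
  Firm A's payoff to Low: q·4 + (1−q)·(-3) = 7q - 3
  Firm A's payoff to High: q·(-3) + (1−q)·4 = -7q + 4
  7q - 3 = -7q + 4  ⇒  14q = 7  ⇒  q = 1/2.

p = 5/7, q = 1/2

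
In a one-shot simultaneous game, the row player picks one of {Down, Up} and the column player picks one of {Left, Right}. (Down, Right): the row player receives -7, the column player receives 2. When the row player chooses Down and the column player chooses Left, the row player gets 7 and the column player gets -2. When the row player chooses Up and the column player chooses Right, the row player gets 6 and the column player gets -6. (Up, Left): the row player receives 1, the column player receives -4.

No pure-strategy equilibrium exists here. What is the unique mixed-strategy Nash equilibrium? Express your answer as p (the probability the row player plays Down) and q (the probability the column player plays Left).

p = 1/3, q = 13/19

For the column player to be willing to mix, the column player must be indifferent between Left and Right, which pins down the row player's mix.
  the column player's expected payoff from Left: p·(-2) + (1−p)·(-4) = 2p - 4
  the column player's expected payoff from Right: p·2 + (1−p)·(-6) = 8p - 6
  2p - 4 = 8p - 6  ⇒  -6p = -2  ⇒  p = 1/3.
For the row player to be willing to mix, the row player must be indifferent between Down and Up, which pins down the column player's mix.
  the row player's payoff from Down: q·7 + (1−q)·(-7) = 14q - 7
  the row player's payoff from Up: q·1 + (1−q)·6 = -5q + 6
  14q - 7 = -5q + 6  ⇒  19q = 13  ⇒  q = 13/19.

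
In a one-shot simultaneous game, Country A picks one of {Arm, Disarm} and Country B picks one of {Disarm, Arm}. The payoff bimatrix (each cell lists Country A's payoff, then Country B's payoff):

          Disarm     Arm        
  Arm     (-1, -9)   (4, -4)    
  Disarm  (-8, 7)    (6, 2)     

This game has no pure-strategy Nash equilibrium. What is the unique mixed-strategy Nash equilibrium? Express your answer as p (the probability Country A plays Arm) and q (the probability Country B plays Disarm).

p = 1/2, q = 2/9

Set Country B's expected payoff from Disarm equal to that from Arm:
  Country B's payoff to Disarm: p·(-9) + (1−p)·7 = -16p + 7
  Country B's payoff to Arm: p·(-4) + (1−p)·2 = -6p + 2
  -16p + 7 = -6p + 2  ⇒  -10p = -5  ⇒  p = 1/2.
Country A's indifference between Arm and Disarm determines Country B's mixing probability q:
  Country A's expected payoff from Arm: q·(-1) + (1−q)·4 = -5q + 4
  Country A's expected payoff from Disarm: q·(-8) + (1−q)·6 = -14q + 6
  -5q + 4 = -14q + 6  ⇒  9q = 2  ⇒  q = 2/9.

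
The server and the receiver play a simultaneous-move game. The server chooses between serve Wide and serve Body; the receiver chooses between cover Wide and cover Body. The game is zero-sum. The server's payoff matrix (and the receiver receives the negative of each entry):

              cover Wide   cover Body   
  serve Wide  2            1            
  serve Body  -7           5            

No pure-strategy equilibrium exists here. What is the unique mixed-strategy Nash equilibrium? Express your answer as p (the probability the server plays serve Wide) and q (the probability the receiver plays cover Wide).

Set the receiver's expected payoff from cover Wide equal to that from cover Body:
  the receiver's expected payoff from cover Wide: p·(-2) + (1−p)·7 = -9p + 7
  the receiver's expected payoff from cover Body: p·(-1) + (1−p)·(-5) = 4p - 5
  -9p + 7 = 4p - 5  ⇒  -13p = -12  ⇒  p = 12/13.
In a mixed equilibrium the server is indifferent between serve Wide and serve Body; this condition fixes q.
  the server's expected payoff from serve Wide: q·2 + (1−q)·1 = q + 1
  the server's expected payoff from serve Body: q·(-7) + (1−q)·5 = -12q + 5
  q + 1 = -12q + 5  ⇒  13q = 4  ⇒  q = 4/13.

p = 12/13, q = 4/13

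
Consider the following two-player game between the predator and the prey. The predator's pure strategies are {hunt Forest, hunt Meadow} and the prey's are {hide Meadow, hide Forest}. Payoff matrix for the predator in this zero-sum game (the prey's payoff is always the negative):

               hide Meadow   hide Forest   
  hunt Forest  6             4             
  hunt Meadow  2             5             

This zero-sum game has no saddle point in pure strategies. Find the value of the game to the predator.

v = 22/5

In a mixed equilibrium the predator is indifferent between hunt Forest and hunt Meadow; this condition fixes q.
  the predator's payoff from hunt Forest: q·6 + (1−q)·4 = 2q + 4
  the predator's payoff from hunt Meadow: q·2 + (1−q)·5 = -3q + 5
  2q + 4 = -3q + 5  ⇒  5q = 1  ⇒  q = 1/5.
The value is the predator's expected payoff against this mix (using hunt Forest): (1/5)·6 + (4/5)·4 = 22/5.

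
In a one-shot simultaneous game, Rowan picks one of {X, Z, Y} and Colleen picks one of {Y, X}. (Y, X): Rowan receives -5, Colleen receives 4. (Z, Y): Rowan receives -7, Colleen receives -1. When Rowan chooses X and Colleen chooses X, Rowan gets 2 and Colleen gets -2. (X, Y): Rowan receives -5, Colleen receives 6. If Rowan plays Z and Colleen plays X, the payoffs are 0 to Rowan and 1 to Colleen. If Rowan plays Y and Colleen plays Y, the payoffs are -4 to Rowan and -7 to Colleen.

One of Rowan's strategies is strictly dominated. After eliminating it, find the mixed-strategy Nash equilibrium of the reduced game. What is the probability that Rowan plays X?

Rowan's strategy Z is strictly dominated by X: -5 > -7 and 2 > 0. Eliminate Z.
Set Colleen's expected payoff from Y equal to that from X:
  Colleen's expected payoff from Y: p·6 + (1−p)·(-7) = 13p - 7
  Colleen's expected payoff from X: p·(-2) + (1−p)·4 = -6p + 4
  13p - 7 = -6p + 4  ⇒  19p = 11  ⇒  p = 11/19.

p = 11/19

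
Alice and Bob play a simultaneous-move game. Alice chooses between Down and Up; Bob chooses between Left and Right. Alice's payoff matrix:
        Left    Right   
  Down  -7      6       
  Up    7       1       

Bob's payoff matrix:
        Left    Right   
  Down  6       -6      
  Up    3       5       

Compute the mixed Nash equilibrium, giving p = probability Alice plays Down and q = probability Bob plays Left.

p = 1/7, q = 5/19

Set Bob's expected payoff from Left equal to that from Right:
  Bob's payoff from Left: p·6 + (1−p)·3 = 3p + 3
  Bob's payoff from Right: p·(-6) + (1−p)·5 = -11p + 5
  3p + 3 = -11p + 5  ⇒  14p = 2  ⇒  p = 1/7.
For Alice to be willing to mix, Alice must be indifferent between Down and Up, which pins down Bob's mix.
  Alice's payoff to Down: q·(-7) + (1−q)·6 = -13q + 6
  Alice's payoff to Up: q·7 + (1−q)·1 = 6q + 1
  -13q + 6 = 6q + 1  ⇒  -19q = -5  ⇒  q = 5/19.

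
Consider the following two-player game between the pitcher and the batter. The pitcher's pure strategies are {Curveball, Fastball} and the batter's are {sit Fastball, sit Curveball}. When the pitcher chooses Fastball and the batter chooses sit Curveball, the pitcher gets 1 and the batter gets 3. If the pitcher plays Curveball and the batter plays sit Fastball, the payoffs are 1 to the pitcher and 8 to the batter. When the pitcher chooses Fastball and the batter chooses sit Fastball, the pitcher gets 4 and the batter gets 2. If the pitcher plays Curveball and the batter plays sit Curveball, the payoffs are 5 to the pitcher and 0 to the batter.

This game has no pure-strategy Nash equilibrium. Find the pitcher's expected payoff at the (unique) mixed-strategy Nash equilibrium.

Set the pitcher's expected payoff from Curveball equal to that from Fastball:
  the pitcher's payoff from Curveball: q·1 + (1−q)·5 = -4q + 5
  the pitcher's payoff from Fastball: q·4 + (1−q)·1 = 3q + 1
  -4q + 5 = 3q + 1  ⇒  -7q = -4  ⇒  q = 4/7.
At equilibrium the pitcher is indifferent across rows, so the pitcher's payoff equals the payoff from Curveball: (4/7)·1 + (3/7)·5 = 19/7.

19/7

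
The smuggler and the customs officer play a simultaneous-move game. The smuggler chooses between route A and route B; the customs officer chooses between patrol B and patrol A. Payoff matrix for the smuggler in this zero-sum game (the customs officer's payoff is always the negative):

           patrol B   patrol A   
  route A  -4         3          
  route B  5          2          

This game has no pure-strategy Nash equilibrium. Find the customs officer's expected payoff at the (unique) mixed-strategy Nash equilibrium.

-23/10

The customs officer's indifference between patrol B and patrol A determines the smuggler's mixing probability p:
  the customs officer's expected payoff from patrol B: p·4 + (1−p)·(-5) = 9p - 5
  the customs officer's expected payoff from patrol A: p·(-3) + (1−p)·(-2) = -p - 2
  9p - 5 = -p - 2  ⇒  10p = 3  ⇒  p = 3/10.
At equilibrium the customs officer is indifferent across columns, so the customs officer's payoff equals the payoff from patrol B: (3/10)·4 + (7/10)·(-5) = -23/10.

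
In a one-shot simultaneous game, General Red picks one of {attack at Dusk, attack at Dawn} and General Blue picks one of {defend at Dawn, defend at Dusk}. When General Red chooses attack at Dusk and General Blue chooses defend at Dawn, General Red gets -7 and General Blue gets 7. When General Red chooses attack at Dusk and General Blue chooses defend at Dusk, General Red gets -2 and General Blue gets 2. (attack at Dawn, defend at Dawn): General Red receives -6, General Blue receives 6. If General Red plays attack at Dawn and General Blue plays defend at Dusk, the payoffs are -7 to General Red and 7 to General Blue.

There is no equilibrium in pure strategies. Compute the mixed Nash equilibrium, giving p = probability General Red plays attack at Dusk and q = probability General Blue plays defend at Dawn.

p = 1/6, q = 5/6

General Blue's indifference between defend at Dawn and defend at Dusk determines General Red's mixing probability p:
  General Blue's payoff to defend at Dawn: p·7 + (1−p)·6 = p + 6
  General Blue's payoff to defend at Dusk: p·2 + (1−p)·7 = -5p + 7
  p + 6 = -5p + 7  ⇒  6p = 1  ⇒  p = 1/6.
Set General Red's expected payoff from attack at Dusk equal to that from attack at Dawn:
  General Red's expected payoff from attack at Dusk: q·(-7) + (1−q)·(-2) = -5q - 2
  General Red's expected payoff from attack at Dawn: q·(-6) + (1−q)·(-7) = q - 7
  -5q - 2 = q - 7  ⇒  -6q = -5  ⇒  q = 5/6.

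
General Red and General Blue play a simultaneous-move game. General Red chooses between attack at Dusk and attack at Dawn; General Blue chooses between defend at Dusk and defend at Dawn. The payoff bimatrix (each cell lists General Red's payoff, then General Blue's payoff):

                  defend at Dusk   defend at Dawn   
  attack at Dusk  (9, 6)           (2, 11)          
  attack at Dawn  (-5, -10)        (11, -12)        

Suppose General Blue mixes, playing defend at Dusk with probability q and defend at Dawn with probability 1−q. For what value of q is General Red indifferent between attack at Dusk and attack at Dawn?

q = 9/23

For General Red to be willing to mix, General Red must be indifferent between attack at Dusk and attack at Dawn, which pins down General Blue's mix.
  General Red's expected payoff from attack at Dusk: q·9 + (1−q)·2 = 7q + 2
  General Red's expected payoff from attack at Dawn: q·(-5) + (1−q)·11 = -16q + 11
  7q + 2 = -16q + 11  ⇒  23q = 9  ⇒  q = 9/23.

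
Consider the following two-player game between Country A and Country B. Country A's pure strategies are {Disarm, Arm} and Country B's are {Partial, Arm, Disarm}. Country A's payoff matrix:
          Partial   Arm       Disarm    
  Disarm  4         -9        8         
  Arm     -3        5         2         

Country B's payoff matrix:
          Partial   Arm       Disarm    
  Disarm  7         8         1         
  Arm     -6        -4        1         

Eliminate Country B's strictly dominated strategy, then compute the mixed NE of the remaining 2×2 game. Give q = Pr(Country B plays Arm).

q = 3/10

Country B's strategy Partial is strictly dominated by Arm: 8 > 7 and -4 > -6. Eliminate Partial.
For Country A to be willing to mix, Country A must be indifferent between Disarm and Arm, which pins down Country B's mix.
  Country A's expected payoff from Disarm: q·(-9) + (1−q)·8 = -17q + 8
  Country A's expected payoff from Arm: q·5 + (1−q)·2 = 3q + 2
  -17q + 8 = 3q + 2  ⇒  -20q = -6  ⇒  q = 3/10.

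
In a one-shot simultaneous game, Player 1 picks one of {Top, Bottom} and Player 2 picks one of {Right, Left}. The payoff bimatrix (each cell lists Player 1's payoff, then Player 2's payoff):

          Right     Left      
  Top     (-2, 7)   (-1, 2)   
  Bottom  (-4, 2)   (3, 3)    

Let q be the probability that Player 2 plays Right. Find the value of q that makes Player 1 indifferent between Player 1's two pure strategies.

q = 2/3

Player 2's mix must leave Player 1 indifferent between Top and Bottom.
  Player 1's expected payoff from Top: q·(-2) + (1−q)·(-1) = -q - 1
  Player 1's expected payoff from Bottom: q·(-4) + (1−q)·3 = -7q + 3
  -q - 1 = -7q + 3  ⇒  6q = 4  ⇒  q = 2/3.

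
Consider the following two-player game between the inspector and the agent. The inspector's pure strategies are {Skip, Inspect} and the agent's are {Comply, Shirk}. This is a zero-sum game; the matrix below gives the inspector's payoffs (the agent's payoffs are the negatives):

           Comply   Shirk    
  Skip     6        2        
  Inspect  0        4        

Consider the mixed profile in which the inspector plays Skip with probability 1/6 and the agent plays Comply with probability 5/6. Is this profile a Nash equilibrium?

No

Given the inspector's mix p = 1/6, the agent's payoff from Comply is -1 but from Shirk is -11/3. The agent strictly prefers Comply, so the agent would not mix.
So the proposed profile is not a Nash equilibrium.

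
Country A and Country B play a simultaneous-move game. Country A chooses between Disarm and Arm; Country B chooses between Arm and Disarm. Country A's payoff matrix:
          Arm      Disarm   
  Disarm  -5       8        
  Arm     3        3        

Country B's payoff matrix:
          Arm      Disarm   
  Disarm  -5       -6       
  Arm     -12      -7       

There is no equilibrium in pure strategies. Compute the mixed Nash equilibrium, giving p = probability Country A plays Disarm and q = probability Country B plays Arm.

In a mixed equilibrium Country B is indifferent between Arm and Disarm; this condition fixes p.
  Country B's expected payoff from Arm: p·(-5) + (1−p)·(-12) = 7p - 12
  Country B's expected payoff from Disarm: p·(-6) + (1−p)·(-7) = p - 7
  7p - 12 = p - 7  ⇒  6p = 5  ⇒  p = 5/6.
Country B's mix must leave Country A indifferent between Disarm and Arm.
  Country A's expected payoff from Disarm: q·(-5) + (1−q)·8 = -13q + 8
  Country A's expected payoff from Arm: q·3 + (1−q)·3 = 3
  -13q + 8 = 3  ⇒  -13q = -5  ⇒  q = 5/13.

p = 5/6, q = 5/13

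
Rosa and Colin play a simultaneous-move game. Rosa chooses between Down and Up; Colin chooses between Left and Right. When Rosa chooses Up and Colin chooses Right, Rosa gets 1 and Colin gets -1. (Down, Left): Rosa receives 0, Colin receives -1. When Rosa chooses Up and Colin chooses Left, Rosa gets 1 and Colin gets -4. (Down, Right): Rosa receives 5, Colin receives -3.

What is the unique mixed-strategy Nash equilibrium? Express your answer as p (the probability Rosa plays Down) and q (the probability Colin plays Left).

p = 3/5, q = 4/5

For Colin to be willing to mix, Colin must be indifferent between Left and Right, which pins down Rosa's mix.
  Colin's payoff from Left: p·(-1) + (1−p)·(-4) = 3p - 4
  Colin's payoff from Right: p·(-3) + (1−p)·(-1) = -2p - 1
  3p - 4 = -2p - 1  ⇒  5p = 3  ⇒  p = 3/5.
Set Rosa's expected payoff from Down equal to that from Up:
  Rosa's payoff from Down: q·0 + (1−q)·5 = -5q + 5
  Rosa's payoff from Up: q·1 + (1−q)·1 = 1
  -5q + 5 = 1  ⇒  -5q = -4  ⇒  q = 4/5.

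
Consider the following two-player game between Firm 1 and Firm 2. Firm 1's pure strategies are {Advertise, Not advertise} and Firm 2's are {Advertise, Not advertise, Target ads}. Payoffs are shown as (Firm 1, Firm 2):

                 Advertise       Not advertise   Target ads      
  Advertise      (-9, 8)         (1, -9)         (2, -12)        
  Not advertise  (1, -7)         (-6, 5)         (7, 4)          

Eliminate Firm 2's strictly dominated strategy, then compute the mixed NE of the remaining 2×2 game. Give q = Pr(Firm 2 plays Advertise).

q = 7/17

Firm 2's strategy Target ads is strictly dominated by Not advertise: -9 > -12 and 5 > 4. Eliminate Target ads.
In a mixed equilibrium Firm 1 is indifferent between Advertise and Not advertise; this condition fixes q.
  Firm 1's expected payoff from Advertise: q·(-9) + (1−q)·1 = -10q + 1
  Firm 1's expected payoff from Not advertise: q·1 + (1−q)·(-6) = 7q - 6
  -10q + 1 = 7q - 6  ⇒  -17q = -7  ⇒  q = 7/17.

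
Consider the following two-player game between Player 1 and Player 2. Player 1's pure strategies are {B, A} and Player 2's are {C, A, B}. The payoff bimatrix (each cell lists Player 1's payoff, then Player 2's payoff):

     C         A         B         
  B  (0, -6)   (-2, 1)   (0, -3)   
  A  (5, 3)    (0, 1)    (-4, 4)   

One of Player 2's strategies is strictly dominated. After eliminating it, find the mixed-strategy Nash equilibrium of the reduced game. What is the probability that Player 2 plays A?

Player 2's strategy C is strictly dominated by B: -3 > -6 and 4 > 3. Eliminate C.
Set Player 1's expected payoff from B equal to that from A:
  Player 1's payoff from B: q·(-2) + (1−q)·0 = -2q
  Player 1's payoff from A: q·0 + (1−q)·(-4) = 4q - 4
  -2q = 4q - 4  ⇒  -6q = -4  ⇒  q = 2/3.

q = 2/3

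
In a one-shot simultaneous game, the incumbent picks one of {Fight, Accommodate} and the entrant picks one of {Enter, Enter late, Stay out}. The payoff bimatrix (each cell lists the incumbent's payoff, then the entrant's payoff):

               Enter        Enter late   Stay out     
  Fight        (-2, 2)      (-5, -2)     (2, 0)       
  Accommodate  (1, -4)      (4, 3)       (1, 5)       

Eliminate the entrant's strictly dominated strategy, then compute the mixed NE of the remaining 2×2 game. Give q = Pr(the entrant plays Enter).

q = 1/4

The entrant's strategy Enter late is strictly dominated by Stay out: 0 > -2 and 5 > 3. Eliminate Enter late.
The entrant's mix must leave the incumbent indifferent between Fight and Accommodate.
  the incumbent's payoff from Fight: q·(-2) + (1−q)·2 = -4q + 2
  the incumbent's payoff from Accommodate: q·1 + (1−q)·1 = 1
  -4q + 2 = 1  ⇒  -4q = -1  ⇒  q = 1/4.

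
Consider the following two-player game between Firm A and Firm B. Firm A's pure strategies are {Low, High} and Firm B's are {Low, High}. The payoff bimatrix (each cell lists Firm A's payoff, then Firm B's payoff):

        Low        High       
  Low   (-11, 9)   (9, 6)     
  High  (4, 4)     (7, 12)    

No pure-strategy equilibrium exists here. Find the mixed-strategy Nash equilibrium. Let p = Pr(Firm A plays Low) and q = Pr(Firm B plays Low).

For Firm B to be willing to mix, Firm B must be indifferent between Low and High, which pins down Firm A's mix.
  Firm B's payoff from Low: p·9 + (1−p)·4 = 5p + 4
  Firm B's payoff from High: p·6 + (1−p)·12 = -6p + 12
  5p + 4 = -6p + 12  ⇒  11p = 8  ⇒  p = 8/11.
Firm B's mix must leave Firm A indifferent between Low and High.
  Firm A's payoff from Low: q·(-11) + (1−q)·9 = -20q + 9
  Firm A's payoff from High: q·4 + (1−q)·7 = -3q + 7
  -20q + 9 = -3q + 7  ⇒  -17q = -2  ⇒  q = 2/17.

p = 8/11, q = 2/17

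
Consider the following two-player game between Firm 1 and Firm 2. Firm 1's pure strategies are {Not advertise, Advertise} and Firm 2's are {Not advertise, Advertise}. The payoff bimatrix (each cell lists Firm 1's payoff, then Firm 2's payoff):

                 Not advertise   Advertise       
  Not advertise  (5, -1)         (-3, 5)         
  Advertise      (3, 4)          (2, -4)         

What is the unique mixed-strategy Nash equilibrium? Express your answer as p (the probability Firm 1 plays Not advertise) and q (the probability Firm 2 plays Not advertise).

In a mixed equilibrium Firm 2 is indifferent between Not advertise and Advertise; this condition fixes p.
  Firm 2's payoff from Not advertise: p·(-1) + (1−p)·4 = -5p + 4
  Firm 2's payoff from Advertise: p·5 + (1−p)·(-4) = 9p - 4
  -5p + 4 = 9p - 4  ⇒  -14p = -8  ⇒  p = 4/7.
Firm 1's indifference between Not advertise and Advertise determines Firm 2's mixing probability q:
  Firm 1's expected payoff from Not advertise: q·5 + (1−q)·(-3) = 8q - 3
  Firm 1's expected payoff from Advertise: q·3 + (1−q)·2 = q + 2
  8q - 3 = q + 2  ⇒  7q = 5  ⇒  q = 5/7.

p = 4/7, q = 5/7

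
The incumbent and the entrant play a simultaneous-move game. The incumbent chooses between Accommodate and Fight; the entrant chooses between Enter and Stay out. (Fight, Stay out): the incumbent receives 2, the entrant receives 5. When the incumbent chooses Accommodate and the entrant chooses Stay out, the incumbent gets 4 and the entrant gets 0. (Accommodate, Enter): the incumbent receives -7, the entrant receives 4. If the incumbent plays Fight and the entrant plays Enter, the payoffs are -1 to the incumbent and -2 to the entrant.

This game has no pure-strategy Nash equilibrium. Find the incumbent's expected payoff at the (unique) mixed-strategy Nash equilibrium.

5/4

The entrant's mix must leave the incumbent indifferent between Accommodate and Fight.
  the incumbent's payoff to Accommodate: q·(-7) + (1−q)·4 = -11q + 4
  the incumbent's payoff to Fight: q·(-1) + (1−q)·2 = -3q + 2
  -11q + 4 = -3q + 2  ⇒  -8q = -2  ⇒  q = 1/4.
At equilibrium the incumbent is indifferent across rows, so the incumbent's payoff equals the payoff from Accommodate: (1/4)·(-7) + (3/4)·4 = 5/4.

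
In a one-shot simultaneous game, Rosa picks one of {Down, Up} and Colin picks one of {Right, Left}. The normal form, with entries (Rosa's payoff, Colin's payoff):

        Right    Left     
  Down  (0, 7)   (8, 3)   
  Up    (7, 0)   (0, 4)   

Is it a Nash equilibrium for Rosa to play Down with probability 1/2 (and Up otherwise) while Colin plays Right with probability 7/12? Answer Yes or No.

No

Given Colin's mix q = 7/12, Rosa's payoff from Down is 10/3 but from Up is 49/12. Rosa strictly prefers Up, so Rosa would not mix.
So the proposed profile is not a Nash equilibrium.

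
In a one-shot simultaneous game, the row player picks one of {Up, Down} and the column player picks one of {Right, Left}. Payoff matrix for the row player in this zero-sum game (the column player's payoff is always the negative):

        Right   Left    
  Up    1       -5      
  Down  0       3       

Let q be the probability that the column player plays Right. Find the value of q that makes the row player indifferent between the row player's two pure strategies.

q = 8/9

The column player's mix must leave the row player indifferent between Up and Down.
  the row player's expected payoff from Up: q·1 + (1−q)·(-5) = 6q - 5
  the row player's expected payoff from Down: q·0 + (1−q)·3 = -3q + 3
  6q - 5 = -3q + 3  ⇒  9q = 8  ⇒  q = 8/9.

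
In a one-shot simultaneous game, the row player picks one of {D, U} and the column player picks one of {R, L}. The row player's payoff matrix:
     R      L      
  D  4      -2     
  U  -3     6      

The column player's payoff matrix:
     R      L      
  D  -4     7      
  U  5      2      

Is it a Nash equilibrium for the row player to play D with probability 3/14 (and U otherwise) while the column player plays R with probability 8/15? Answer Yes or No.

Yes

Check the column player's indifference given the row player's mix p = 3/14:
  payoff from R = 43/14; payoff from L = 43/14 — equal.
Check the row player's indifference given the column player's mix q = 8/15:
  payoff from D = 6/5; payoff from U = 6/5 — equal.
Both players are indifferent, so neither can profitably deviate.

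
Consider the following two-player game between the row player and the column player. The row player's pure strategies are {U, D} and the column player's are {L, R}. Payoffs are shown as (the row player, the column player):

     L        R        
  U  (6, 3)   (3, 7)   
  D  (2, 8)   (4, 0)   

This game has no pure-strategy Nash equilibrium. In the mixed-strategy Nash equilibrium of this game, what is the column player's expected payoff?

The row player's mix must leave the column player indifferent between L and R.
  the column player's payoff from L: p·3 + (1−p)·8 = -5p + 8
  the column player's payoff from R: p·7 + (1−p)·0 = 7p
  -5p + 8 = 7p  ⇒  -12p = -8  ⇒  p = 2/3.
At equilibrium the column player is indifferent across columns, so the column player's payoff equals the payoff from L: (2/3)·3 + (1/3)·8 = 14/3.

14/3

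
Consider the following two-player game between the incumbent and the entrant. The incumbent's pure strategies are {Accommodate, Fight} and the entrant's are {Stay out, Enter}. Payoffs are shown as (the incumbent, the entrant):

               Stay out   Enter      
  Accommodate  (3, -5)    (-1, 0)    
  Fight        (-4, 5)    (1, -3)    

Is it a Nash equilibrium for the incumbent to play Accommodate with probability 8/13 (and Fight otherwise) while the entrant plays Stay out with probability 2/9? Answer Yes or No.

Check the entrant's indifference given the incumbent's mix p = 8/13:
  payoff from Stay out = -15/13; payoff from Enter = -15/13 — equal.
Check the incumbent's indifference given the entrant's mix q = 2/9:
  payoff from Accommodate = -1/9; payoff from Fight = -1/9 — equal.
Both players are indifferent, so neither can profitably deviate.

Yes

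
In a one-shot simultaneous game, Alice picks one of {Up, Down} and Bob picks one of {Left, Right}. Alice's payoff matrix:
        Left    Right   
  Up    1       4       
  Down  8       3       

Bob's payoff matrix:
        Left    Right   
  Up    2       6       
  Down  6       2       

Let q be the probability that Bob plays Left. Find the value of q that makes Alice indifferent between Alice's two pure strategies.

Alice's indifference between Up and Down determines Bob's mixing probability q:
  Alice's payoff from Up: q·1 + (1−q)·4 = -3q + 4
  Alice's payoff from Down: q·8 + (1−q)·3 = 5q + 3
  -3q + 4 = 5q + 3  ⇒  -8q = -1  ⇒  q = 1/8.

q = 1/8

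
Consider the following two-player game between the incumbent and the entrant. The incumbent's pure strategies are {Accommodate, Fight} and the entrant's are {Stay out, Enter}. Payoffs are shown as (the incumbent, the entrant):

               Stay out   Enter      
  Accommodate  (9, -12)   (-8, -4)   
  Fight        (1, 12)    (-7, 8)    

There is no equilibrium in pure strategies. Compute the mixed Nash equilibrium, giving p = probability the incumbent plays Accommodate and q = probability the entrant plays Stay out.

The entrant's indifference between Stay out and Enter determines the incumbent's mixing probability p:
  the entrant's expected payoff from Stay out: p·(-12) + (1−p)·12 = -24p + 12
  the entrant's expected payoff from Enter: p·(-4) + (1−p)·8 = -12p + 8
  -24p + 12 = -12p + 8  ⇒  -12p = -4  ⇒  p = 1/3.
Set the incumbent's expected payoff from Accommodate equal to that from Fight:
  the incumbent's payoff to Accommodate: q·9 + (1−q)·(-8) = 17q - 8
  the incumbent's payoff to Fight: q·1 + (1−q)·(-7) = 8q - 7
  17q - 8 = 8q - 7  ⇒  9q = 1  ⇒  q = 1/9.

p = 1/3, q = 1/9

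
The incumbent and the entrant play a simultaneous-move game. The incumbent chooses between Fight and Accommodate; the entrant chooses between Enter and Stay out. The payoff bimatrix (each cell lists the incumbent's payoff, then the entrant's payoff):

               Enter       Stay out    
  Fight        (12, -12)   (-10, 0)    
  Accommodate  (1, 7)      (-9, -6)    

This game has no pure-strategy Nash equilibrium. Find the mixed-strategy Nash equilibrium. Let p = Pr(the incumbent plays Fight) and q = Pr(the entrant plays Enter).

The entrant's indifference between Enter and Stay out determines the incumbent's mixing probability p:
  the entrant's payoff from Enter: p·(-12) + (1−p)·7 = -19p + 7
  the entrant's payoff from Stay out: p·0 + (1−p)·(-6) = 6p - 6
  -19p + 7 = 6p - 6  ⇒  -25p = -13  ⇒  p = 13/25.
The entrant's mix must leave the incumbent indifferent between Fight and Accommodate.
  the incumbent's payoff to Fight: q·12 + (1−q)·(-10) = 22q - 10
  the incumbent's payoff to Accommodate: q·1 + (1−q)·(-9) = 10q - 9
  22q - 10 = 10q - 9  ⇒  12q = 1  ⇒  q = 1/12.

p = 13/25, q = 1/12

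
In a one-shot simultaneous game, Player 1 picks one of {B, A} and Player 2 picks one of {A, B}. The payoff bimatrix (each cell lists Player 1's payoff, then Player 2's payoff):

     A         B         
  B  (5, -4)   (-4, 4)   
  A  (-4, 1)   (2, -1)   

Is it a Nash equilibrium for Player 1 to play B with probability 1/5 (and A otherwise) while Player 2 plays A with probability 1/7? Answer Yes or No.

No

Given Player 2's mix q = 1/7, Player 1's payoff from B is -19/7 but from A is 8/7. Player 1 strictly prefers A, so Player 1 would not mix.
So the proposed profile is not a Nash equilibrium.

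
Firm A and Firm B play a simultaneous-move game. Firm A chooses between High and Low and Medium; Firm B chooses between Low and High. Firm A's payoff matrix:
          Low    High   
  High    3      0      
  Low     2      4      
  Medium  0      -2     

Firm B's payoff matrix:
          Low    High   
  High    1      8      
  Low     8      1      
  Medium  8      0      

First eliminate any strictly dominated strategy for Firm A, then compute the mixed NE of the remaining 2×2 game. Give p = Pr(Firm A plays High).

Firm A's strategy Medium is strictly dominated by High: 3 > 0 and 0 > -2. Eliminate Medium.
Firm A's mix must leave Firm B indifferent between Low and High.
  Firm B's payoff from Low: p·1 + (1−p)·8 = -7p + 8
  Firm B's payoff from High: p·8 + (1−p)·1 = 7p + 1
  -7p + 8 = 7p + 1  ⇒  -14p = -7  ⇒  p = 1/2.

p = 1/2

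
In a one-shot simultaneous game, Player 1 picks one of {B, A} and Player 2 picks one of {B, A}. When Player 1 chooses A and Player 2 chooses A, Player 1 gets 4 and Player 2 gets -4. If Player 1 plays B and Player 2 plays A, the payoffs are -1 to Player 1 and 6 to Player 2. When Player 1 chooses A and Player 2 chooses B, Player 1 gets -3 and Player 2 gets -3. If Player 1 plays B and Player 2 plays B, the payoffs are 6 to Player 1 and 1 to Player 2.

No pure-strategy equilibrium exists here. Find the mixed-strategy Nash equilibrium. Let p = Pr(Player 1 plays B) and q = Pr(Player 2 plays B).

p = 1/6, q = 5/14

For Player 2 to be willing to mix, Player 2 must be indifferent between B and A, which pins down Player 1's mix.
  Player 2's expected payoff from B: p·1 + (1−p)·(-3) = 4p - 3
  Player 2's expected payoff from A: p·6 + (1−p)·(-4) = 10p - 4
  4p - 3 = 10p - 4  ⇒  -6p = -1  ⇒  p = 1/6.
Set Player 1's expected payoff from B equal to that from A:
  Player 1's payoff from B: q·6 + (1−q)·(-1) = 7q - 1
  Player 1's payoff from A: q·(-3) + (1−q)·4 = -7q + 4
  7q - 1 = -7q + 4  ⇒  14q = 5  ⇒  q = 5/14.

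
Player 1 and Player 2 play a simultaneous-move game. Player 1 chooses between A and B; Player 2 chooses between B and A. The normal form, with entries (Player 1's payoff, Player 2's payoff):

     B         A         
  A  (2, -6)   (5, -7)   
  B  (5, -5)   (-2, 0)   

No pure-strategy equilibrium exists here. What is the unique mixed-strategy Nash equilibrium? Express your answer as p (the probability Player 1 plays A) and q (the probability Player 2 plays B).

Set Player 2's expected payoff from B equal to that from A:
  Player 2's payoff from B: p·(-6) + (1−p)·(-5) = -p - 5
  Player 2's payoff from A: p·(-7) + (1−p)·0 = -7p
  -p - 5 = -7p  ⇒  6p = 5  ⇒  p = 5/6.
For Player 1 to be willing to mix, Player 1 must be indifferent between A and B, which pins down Player 2's mix.
  Player 1's payoff to A: q·2 + (1−q)·5 = -3q + 5
  Player 1's payoff to B: q·5 + (1−q)·(-2) = 7q - 2
  -3q + 5 = 7q - 2  ⇒  -10q = -7  ⇒  q = 7/10.

p = 5/6, q = 7/10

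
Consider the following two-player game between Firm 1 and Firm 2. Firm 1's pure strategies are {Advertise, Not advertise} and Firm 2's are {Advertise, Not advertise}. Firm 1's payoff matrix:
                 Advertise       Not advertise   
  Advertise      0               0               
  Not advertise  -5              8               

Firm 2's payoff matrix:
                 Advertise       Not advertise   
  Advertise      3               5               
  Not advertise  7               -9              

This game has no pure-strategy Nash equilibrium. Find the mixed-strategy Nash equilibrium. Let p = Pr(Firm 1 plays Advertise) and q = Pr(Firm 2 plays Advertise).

p = 8/9, q = 8/13

For Firm 2 to be willing to mix, Firm 2 must be indifferent between Advertise and Not advertise, which pins down Firm 1's mix.
  Firm 2's payoff from Advertise: p·3 + (1−p)·7 = -4p + 7
  Firm 2's payoff from Not advertise: p·5 + (1−p)·(-9) = 14p - 9
  -4p + 7 = 14p - 9  ⇒  -18p = -16  ⇒  p = 8/9.
Firm 1's indifference between Advertise and Not advertise determines Firm 2's mixing probability q:
  Firm 1's payoff from Advertise: q·0 + (1−q)·0 = 0
  Firm 1's payoff from Not advertise: q·(-5) + (1−q)·8 = -13q + 8
  0 = -13q + 8  ⇒  13q = 8  ⇒  q = 8/13.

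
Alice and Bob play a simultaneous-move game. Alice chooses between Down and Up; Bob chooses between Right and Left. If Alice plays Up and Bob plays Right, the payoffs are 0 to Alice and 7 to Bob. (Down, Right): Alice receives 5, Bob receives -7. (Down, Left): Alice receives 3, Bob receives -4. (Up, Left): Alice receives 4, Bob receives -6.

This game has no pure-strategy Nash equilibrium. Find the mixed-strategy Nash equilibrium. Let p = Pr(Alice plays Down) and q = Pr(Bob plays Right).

Alice's mix must leave Bob indifferent between Right and Left.
  Bob's expected payoff from Right: p·(-7) + (1−p)·7 = -14p + 7
  Bob's expected payoff from Left: p·(-4) + (1−p)·(-6) = 2p - 6
  -14p + 7 = 2p - 6  ⇒  -16p = -13  ⇒  p = 13/16.
In a mixed equilibrium Alice is indifferent between Down and Up; this condition fixes q.
  Alice's payoff to Down: q·5 + (1−q)·3 = 2q + 3
  Alice's payoff to Up: q·0 + (1−q)·4 = -4q + 4
  2q + 3 = -4q + 4  ⇒  6q = 1  ⇒  q = 1/6.

p = 13/16, q = 1/6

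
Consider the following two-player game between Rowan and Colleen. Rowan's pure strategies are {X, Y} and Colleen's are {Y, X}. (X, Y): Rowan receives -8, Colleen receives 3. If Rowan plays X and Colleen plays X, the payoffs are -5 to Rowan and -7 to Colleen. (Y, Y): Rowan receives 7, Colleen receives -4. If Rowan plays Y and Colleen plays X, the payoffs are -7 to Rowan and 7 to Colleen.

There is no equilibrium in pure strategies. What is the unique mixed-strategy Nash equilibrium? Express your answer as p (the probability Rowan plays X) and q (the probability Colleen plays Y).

In a mixed equilibrium Colleen is indifferent between Y and X; this condition fixes p.
  Colleen's expected payoff from Y: p·3 + (1−p)·(-4) = 7p - 4
  Colleen's expected payoff from X: p·(-7) + (1−p)·7 = -14p + 7
  7p - 4 = -14p + 7  ⇒  21p = 11  ⇒  p = 11/21.
Rowan's indifference between X and Y determines Colleen's mixing probability q:
  Rowan's expected payoff from X: q·(-8) + (1−q)·(-5) = -3q - 5
  Rowan's expected payoff from Y: q·7 + (1−q)·(-7) = 14q - 7
  -3q - 5 = 14q - 7  ⇒  -17q = -2  ⇒  q = 2/17.

p = 11/21, q = 2/17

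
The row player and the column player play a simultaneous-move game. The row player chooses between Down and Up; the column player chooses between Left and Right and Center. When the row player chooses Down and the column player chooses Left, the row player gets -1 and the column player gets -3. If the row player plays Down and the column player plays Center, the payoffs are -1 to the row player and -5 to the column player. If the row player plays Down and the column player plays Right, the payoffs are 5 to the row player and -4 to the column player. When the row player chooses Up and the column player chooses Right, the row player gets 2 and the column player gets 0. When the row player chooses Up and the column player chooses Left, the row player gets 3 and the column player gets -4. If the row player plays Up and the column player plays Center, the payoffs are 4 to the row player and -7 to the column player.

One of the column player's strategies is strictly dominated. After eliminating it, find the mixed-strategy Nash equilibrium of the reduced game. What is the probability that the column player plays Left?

q = 3/7

The column player's strategy Center is strictly dominated by Left: -3 > -5 and -4 > -7. Eliminate Center.
The row player's indifference between Down and Up determines the column player's mixing probability q:
  the row player's payoff from Down: q·(-1) + (1−q)·5 = -6q + 5
  the row player's payoff from Up: q·3 + (1−q)·2 = q + 2
  -6q + 5 = q + 2  ⇒  -7q = -3  ⇒  q = 3/7.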